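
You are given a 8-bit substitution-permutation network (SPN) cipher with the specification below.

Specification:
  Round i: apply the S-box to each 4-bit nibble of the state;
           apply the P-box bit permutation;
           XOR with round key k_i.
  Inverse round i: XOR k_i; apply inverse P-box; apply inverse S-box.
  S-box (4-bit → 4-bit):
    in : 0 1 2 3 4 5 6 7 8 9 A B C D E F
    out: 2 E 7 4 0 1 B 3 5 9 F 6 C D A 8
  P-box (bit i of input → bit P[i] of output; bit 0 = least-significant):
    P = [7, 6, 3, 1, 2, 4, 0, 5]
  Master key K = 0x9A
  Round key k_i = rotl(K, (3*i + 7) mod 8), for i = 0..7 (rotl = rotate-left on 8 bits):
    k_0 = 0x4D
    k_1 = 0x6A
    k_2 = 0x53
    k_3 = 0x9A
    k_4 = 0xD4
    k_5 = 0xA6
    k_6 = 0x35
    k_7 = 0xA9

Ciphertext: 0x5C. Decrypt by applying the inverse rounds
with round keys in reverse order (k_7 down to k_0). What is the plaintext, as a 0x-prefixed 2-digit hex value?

0xC1

s_0 = ciphertext = 0x5C
s_1 = InvRound(s_0, k_7) = 0xA7
s_2 = InvRound(s_1, k_6) = 0x09
s_3 = InvRound(s_2, k_5) = 0xDD
s_4 = InvRound(s_3, k_4) = 0x33
s_5 = InvRound(s_4, k_3) = 0xC8
s_6 = InvRound(s_5, k_2) = 0xBD
s_7 = InvRound(s_6, k_1) = 0x26
s_8 = InvRound(s_7, k_0) = 0xC1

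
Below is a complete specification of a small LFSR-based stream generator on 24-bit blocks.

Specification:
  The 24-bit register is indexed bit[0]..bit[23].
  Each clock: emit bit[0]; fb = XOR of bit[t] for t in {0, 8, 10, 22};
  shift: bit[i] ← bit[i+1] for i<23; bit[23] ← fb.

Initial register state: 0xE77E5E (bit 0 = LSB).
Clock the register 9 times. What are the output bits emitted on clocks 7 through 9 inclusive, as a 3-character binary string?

reg_0 = 0xE77E5E
clock 1: out=0, reg = 0x73BF2F
clock 2: out=1, reg = 0x39DF97
clock 3: out=1, reg = 0x9CEFCB
clock 4: out=1, reg = 0xCE77E5
clock 5: out=1, reg = 0x673BF2
clock 6: out=0, reg = 0x339DF9
clock 7: out=1, reg = 0x99CEFC
clock 8: out=0, reg = 0xCCE77E
clock 9: out=0, reg = 0xE673BF

100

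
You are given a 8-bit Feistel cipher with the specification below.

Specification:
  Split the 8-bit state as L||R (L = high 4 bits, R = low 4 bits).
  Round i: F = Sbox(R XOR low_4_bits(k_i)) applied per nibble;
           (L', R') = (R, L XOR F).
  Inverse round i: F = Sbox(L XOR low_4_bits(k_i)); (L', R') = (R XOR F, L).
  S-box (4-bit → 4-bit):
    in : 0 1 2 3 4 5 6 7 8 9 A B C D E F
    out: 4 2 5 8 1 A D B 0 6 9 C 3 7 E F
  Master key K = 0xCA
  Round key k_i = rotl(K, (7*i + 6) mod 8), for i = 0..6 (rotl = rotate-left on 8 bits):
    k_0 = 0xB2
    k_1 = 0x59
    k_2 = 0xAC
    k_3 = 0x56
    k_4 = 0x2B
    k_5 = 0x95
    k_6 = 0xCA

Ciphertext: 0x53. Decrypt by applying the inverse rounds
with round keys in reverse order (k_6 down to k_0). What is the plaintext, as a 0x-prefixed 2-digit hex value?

s_0 = ciphertext = 0x53
s_1 = InvRound(s_0, k_6) = 0xC5
s_2 = InvRound(s_1, k_5) = 0x3C
s_3 = InvRound(s_2, k_4) = 0xC3
s_4 = InvRound(s_3, k_3) = 0xAC
s_5 = InvRound(s_4, k_2) = 0x1A
s_6 = InvRound(s_5, k_1) = 0xA1
s_7 = InvRound(s_6, k_0) = 0x1A

0x1A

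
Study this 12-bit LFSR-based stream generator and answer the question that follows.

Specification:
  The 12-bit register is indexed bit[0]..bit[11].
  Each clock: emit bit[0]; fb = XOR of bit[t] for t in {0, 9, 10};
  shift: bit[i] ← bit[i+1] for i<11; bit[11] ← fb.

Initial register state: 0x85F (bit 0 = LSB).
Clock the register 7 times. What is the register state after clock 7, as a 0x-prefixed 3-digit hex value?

reg_0 = 0x85F
clock 1: out=1, reg = 0xC2F
clock 2: out=1, reg = 0x617
clock 3: out=1, reg = 0xB0B
clock 4: out=1, reg = 0x585
clock 5: out=1, reg = 0x2C2
clock 6: out=0, reg = 0x961
clock 7: out=1, reg = 0xCB0

0xCB0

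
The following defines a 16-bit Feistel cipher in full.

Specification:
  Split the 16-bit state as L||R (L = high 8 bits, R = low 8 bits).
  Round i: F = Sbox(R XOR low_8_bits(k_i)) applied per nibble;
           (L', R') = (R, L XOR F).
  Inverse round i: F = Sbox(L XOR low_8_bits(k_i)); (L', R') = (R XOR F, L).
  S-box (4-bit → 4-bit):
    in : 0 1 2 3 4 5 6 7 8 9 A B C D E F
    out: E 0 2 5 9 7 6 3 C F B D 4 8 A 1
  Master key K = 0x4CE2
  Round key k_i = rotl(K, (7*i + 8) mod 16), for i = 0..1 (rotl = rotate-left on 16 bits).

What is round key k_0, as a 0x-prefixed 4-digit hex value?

0xE24C

K = 0x4CE2
k_0 = rotl(K, (7*0+8) mod 16) = rotl(K, 8) = 0xE24C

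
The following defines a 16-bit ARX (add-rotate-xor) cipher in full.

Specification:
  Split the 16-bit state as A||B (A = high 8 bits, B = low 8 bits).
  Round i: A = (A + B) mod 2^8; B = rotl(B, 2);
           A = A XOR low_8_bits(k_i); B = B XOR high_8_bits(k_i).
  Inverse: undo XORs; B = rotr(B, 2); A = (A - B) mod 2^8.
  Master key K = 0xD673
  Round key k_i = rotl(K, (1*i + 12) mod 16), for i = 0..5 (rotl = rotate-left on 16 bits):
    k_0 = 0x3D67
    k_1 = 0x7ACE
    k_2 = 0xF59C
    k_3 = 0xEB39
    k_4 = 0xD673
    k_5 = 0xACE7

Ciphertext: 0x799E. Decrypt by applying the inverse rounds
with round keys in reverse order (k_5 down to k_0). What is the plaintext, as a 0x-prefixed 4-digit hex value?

0xCE42

s_0 = ciphertext = 0x799E
s_1 = InvRound(s_0, k_5) = 0x128C
s_2 = InvRound(s_1, k_4) = 0xCB96
s_3 = InvRound(s_2, k_3) = 0x935F
s_4 = InvRound(s_3, k_2) = 0x65AA
s_5 = InvRound(s_4, k_1) = 0x7734
s_6 = InvRound(s_5, k_0) = 0xCE42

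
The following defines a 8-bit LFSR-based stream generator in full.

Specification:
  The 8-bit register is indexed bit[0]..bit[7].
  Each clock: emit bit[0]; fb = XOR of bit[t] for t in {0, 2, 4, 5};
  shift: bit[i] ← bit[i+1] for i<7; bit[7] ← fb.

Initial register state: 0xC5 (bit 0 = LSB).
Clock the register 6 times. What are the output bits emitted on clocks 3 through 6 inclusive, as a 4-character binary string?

1000

reg_0 = 0xC5
clock 1: out=1, reg = 0x62
clock 2: out=0, reg = 0xB1
clock 3: out=1, reg = 0xD8
clock 4: out=0, reg = 0xEC
clock 5: out=0, reg = 0x76
clock 6: out=0, reg = 0xBB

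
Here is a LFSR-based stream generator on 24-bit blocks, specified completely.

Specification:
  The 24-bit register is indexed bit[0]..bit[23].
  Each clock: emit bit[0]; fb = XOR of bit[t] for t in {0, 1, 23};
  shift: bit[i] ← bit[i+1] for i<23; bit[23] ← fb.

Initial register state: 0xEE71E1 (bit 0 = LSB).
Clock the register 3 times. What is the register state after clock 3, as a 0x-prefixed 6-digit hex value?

reg_0 = 0xEE71E1
clock 1: out=1, reg = 0x7738F0
clock 2: out=0, reg = 0x3B9C78
clock 3: out=0, reg = 0x1DCE3C

0x1DCE3C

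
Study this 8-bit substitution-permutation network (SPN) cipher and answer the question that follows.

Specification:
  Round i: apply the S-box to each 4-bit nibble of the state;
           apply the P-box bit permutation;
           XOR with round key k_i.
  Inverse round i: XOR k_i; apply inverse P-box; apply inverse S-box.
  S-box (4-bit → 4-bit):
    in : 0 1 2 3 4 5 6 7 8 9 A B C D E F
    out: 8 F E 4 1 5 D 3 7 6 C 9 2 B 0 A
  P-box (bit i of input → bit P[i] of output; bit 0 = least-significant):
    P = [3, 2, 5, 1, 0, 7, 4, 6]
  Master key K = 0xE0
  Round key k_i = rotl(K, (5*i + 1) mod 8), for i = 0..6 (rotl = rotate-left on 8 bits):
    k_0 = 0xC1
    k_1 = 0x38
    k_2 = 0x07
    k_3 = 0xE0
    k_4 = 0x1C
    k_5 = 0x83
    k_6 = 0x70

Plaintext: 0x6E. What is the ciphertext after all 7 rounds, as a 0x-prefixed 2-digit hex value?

s_0 = plaintext = 0x6E
s_1 = Round(s_0, k_0) = 0x90
s_2 = Round(s_1, k_1) = 0xAA
s_3 = Round(s_2, k_2) = 0x75
s_4 = Round(s_3, k_3) = 0x49
s_5 = Round(s_4, k_4) = 0x39
s_6 = Round(s_5, k_5) = 0xB7
s_7 = Round(s_6, k_6) = 0x3D

0x3D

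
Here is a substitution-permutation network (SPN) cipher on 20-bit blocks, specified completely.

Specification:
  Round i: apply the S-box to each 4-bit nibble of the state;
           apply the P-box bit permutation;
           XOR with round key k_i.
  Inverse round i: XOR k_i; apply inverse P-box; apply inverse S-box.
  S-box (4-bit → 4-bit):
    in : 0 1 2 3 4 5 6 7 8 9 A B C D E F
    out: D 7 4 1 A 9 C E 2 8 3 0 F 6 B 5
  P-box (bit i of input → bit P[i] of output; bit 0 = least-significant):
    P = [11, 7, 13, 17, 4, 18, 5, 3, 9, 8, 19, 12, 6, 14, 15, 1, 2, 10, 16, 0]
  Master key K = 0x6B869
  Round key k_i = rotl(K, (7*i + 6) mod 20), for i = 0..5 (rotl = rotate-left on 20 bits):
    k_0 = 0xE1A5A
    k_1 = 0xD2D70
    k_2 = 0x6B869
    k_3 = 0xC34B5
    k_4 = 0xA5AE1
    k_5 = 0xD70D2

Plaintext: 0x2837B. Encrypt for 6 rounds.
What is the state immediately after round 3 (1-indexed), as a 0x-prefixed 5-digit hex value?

s_0 = plaintext = 0x2837B
s_1 = Round(s_0, k_0) = 0xB5872
s_2 = Round(s_1, k_1) = 0x90C1A
s_3 = Round(s_2, k_2) = 0xA239A
s_4 = Round(s_3, k_3) = 0xCBA39
s_5 = Round(s_4, k_4) = 0x95DF4
s_6 = Round(s_5, k_5) = 0x77121

0xA239A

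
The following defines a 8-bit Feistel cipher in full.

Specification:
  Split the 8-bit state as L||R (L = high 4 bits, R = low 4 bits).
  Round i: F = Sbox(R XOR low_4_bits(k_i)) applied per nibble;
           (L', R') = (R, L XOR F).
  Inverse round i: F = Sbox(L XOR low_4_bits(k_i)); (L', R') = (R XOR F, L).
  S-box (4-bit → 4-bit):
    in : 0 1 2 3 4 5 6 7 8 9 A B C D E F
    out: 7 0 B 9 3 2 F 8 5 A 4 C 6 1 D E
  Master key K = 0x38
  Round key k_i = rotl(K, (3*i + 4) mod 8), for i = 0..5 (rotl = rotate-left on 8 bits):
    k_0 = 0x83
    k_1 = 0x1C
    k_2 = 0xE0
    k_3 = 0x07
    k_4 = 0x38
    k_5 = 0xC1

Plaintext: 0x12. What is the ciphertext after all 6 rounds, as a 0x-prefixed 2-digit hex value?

0xA1

s_0 = plaintext = 0x12
s_1 = Round(s_0, k_0) = 0x21
s_2 = Round(s_1, k_1) = 0x13
s_3 = Round(s_2, k_2) = 0x38
s_4 = Round(s_3, k_3) = 0x8D
s_5 = Round(s_4, k_4) = 0xDA
s_6 = Round(s_5, k_5) = 0xA1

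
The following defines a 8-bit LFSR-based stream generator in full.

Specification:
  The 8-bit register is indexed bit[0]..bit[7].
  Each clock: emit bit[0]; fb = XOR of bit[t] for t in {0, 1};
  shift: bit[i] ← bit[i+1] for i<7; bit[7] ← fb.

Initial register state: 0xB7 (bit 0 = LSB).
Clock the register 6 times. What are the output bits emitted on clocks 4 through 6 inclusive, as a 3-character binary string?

reg_0 = 0xB7
clock 1: out=1, reg = 0x5B
clock 2: out=1, reg = 0x2D
clock 3: out=1, reg = 0x96
clock 4: out=0, reg = 0xCB
clock 5: out=1, reg = 0x65
clock 6: out=1, reg = 0xB2

011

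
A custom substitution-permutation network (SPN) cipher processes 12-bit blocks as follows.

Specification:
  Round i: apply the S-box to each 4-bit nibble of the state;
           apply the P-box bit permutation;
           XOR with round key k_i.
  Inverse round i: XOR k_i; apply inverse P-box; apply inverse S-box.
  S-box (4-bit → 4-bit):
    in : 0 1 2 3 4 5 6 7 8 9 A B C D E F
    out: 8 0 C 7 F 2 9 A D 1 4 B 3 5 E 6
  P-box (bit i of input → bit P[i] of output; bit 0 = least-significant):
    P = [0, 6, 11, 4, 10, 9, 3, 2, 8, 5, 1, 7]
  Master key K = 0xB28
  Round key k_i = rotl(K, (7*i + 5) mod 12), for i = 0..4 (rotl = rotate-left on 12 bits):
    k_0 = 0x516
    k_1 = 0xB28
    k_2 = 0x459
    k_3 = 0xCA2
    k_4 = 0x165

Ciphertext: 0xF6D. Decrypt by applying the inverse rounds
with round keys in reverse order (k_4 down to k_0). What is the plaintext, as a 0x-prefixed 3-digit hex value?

0xD51

s_0 = ciphertext = 0xF6D
s_1 = InvRound(s_0, k_4) = 0x13A
s_2 = InvRound(s_1, k_3) = 0x6D2
s_3 = InvRound(s_2, k_2) = 0x2F9
s_4 = InvRound(s_3, k_1) = 0x614
s_5 = InvRound(s_4, k_0) = 0xD51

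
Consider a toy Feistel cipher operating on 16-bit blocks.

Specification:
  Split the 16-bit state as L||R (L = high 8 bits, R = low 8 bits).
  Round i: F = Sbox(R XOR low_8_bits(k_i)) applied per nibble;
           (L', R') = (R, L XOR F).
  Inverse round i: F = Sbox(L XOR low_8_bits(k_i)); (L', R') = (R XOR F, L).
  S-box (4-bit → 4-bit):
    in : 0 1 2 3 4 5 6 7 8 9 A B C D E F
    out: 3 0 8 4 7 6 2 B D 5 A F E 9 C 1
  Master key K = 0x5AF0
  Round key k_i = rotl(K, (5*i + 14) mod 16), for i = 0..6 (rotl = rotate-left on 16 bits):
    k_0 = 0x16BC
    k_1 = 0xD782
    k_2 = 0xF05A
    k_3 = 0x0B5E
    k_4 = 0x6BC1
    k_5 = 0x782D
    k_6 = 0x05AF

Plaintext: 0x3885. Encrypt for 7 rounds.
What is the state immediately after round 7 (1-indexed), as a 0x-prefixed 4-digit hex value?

s_0 = plaintext = 0x3885
s_1 = Round(s_0, k_0) = 0x857D
s_2 = Round(s_1, k_1) = 0x7D94
s_3 = Round(s_2, k_2) = 0x9491
s_4 = Round(s_3, k_3) = 0x9175
s_5 = Round(s_4, k_4) = 0x7566
s_6 = Round(s_5, k_5) = 0x660A
s_7 = Round(s_6, k_6) = 0x0AC0

0x0AC0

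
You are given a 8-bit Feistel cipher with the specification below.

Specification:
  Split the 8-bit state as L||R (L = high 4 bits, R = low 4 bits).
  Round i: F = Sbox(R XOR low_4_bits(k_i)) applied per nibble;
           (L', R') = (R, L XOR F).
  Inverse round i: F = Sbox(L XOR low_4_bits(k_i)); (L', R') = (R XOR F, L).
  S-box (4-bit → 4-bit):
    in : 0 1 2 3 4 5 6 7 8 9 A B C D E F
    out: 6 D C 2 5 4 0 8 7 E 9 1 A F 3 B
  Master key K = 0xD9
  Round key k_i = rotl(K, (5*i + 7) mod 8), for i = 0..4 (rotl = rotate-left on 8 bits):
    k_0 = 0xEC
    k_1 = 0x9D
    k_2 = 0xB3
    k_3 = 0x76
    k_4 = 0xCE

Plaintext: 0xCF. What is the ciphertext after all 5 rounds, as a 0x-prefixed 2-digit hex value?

0xC1

s_0 = plaintext = 0xCF
s_1 = Round(s_0, k_0) = 0xFE
s_2 = Round(s_1, k_1) = 0xED
s_3 = Round(s_2, k_2) = 0xDD
s_4 = Round(s_3, k_3) = 0xDC
s_5 = Round(s_4, k_4) = 0xC1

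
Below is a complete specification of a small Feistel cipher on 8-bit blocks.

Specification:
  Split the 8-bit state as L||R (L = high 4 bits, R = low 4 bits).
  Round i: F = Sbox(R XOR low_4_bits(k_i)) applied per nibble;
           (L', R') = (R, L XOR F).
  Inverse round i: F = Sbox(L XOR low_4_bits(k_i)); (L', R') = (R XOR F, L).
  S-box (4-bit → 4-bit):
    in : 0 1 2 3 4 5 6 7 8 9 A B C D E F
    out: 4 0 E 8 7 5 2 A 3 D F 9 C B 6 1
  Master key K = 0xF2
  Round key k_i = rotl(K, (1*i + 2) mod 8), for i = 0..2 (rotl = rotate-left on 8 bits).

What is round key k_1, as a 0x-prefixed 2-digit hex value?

0x97

K = 0xF2
k_0 = rotl(K, (1*0+2) mod 8) = rotl(K, 2) = 0xCB
k_1 = rotl(K, (1*1+2) mod 8) = rotl(K, 3) = 0x97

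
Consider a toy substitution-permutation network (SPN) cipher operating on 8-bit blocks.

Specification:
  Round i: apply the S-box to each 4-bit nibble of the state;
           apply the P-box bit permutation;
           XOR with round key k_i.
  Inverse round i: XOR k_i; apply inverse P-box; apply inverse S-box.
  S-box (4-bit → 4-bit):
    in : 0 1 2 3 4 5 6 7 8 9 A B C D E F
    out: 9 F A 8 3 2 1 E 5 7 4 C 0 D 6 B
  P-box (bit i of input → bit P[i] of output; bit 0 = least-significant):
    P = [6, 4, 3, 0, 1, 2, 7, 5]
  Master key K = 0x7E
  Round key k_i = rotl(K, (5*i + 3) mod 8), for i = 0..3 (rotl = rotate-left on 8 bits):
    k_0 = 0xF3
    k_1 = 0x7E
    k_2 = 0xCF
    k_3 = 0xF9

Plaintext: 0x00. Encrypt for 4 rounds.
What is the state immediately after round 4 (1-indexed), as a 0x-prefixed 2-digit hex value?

s_0 = plaintext = 0x00
s_1 = Round(s_0, k_0) = 0x90
s_2 = Round(s_1, k_1) = 0xB9
s_3 = Round(s_2, k_2) = 0x37
s_4 = Round(s_3, k_3) = 0xC0

0xC0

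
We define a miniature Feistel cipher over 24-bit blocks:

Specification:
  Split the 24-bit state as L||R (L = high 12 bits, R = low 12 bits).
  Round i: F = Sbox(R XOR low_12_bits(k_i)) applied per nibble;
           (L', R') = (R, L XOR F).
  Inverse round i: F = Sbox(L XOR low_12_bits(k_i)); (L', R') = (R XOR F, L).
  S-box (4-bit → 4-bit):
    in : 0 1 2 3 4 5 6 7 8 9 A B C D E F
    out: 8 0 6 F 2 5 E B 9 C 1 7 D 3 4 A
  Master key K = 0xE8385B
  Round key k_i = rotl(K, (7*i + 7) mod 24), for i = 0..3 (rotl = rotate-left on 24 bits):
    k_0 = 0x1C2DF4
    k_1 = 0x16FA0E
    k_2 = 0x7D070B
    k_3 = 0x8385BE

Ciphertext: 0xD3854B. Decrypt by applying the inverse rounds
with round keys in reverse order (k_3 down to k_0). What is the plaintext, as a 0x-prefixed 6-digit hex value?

s_0 = ciphertext = 0xD3854B
s_1 = InvRound(s_0, k_3) = 0xCD5D38
s_2 = InvRound(s_1, k_2) = 0xA0CCD5
s_3 = InvRound(s_2, k_1) = 0x453A0C
s_4 = InvRound(s_3, k_0) = 0x617453

0x617453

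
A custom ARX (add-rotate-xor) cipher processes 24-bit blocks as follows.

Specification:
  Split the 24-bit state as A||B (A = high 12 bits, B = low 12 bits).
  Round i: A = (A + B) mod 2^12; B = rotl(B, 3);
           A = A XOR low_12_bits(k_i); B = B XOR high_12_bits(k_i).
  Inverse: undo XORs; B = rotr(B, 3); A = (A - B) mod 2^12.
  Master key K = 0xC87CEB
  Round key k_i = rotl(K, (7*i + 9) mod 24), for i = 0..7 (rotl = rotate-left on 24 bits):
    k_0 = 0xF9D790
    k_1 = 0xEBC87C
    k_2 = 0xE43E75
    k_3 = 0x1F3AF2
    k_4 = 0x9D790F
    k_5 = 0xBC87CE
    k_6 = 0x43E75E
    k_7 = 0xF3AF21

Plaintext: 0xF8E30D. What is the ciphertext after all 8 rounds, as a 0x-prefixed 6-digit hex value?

s_0 = plaintext = 0xF8E30D
s_1 = Round(s_0, k_0) = 0x50B7F4
s_2 = Round(s_1, k_1) = 0x48311F
s_3 = Round(s_2, k_2) = 0xBD76BB
s_4 = Round(s_3, k_3) = 0x860428
s_5 = Round(s_4, k_4) = 0x587895
s_6 = Round(s_5, k_5) = 0x9D2F64
s_7 = Round(s_6, k_6) = 0xE68F19
s_8 = Round(s_7, k_7) = 0x2A07F5

0x2A07F5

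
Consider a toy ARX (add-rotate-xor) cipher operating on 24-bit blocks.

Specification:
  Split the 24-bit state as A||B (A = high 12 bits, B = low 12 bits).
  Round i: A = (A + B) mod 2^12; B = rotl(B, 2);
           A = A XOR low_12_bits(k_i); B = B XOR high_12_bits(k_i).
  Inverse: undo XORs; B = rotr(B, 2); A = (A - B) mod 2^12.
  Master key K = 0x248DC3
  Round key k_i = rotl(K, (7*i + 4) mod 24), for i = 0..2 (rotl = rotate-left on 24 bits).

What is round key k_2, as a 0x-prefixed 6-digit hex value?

0x0C9237

K = 0x248DC3
k_0 = rotl(K, (7*0+4) mod 24) = rotl(K, 4) = 0x48DC32
k_1 = rotl(K, (7*1+4) mod 24) = rotl(K, 11) = 0x6E1924
k_2 = rotl(K, (7*2+4) mod 24) = rotl(K, 18) = 0x0C9237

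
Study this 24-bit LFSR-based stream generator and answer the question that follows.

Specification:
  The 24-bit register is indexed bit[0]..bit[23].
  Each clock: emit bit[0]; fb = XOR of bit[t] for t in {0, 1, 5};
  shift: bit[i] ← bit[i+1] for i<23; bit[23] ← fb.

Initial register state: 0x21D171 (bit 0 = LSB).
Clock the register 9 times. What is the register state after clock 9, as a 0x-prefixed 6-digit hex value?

reg_0 = 0x21D171
clock 1: out=1, reg = 0x10E8B8
clock 2: out=0, reg = 0x88745C
clock 3: out=0, reg = 0x443A2E
clock 4: out=0, reg = 0x221D17
clock 5: out=1, reg = 0x110E8B
clock 6: out=1, reg = 0x088745
clock 7: out=1, reg = 0x8443A2
clock 8: out=0, reg = 0x4221D1
clock 9: out=1, reg = 0xA110E8

0xA110E8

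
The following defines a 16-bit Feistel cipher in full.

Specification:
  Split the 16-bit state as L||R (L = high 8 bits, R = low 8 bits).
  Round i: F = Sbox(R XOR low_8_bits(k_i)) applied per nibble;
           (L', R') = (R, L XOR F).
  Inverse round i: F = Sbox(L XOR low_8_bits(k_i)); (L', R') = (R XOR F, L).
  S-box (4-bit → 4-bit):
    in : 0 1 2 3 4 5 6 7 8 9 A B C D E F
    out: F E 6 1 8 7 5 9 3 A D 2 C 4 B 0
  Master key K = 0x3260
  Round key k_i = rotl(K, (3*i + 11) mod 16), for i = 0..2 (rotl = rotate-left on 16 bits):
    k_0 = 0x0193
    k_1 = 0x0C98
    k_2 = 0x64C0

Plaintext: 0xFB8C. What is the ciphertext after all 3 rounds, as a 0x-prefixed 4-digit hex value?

s_0 = plaintext = 0xFB8C
s_1 = Round(s_0, k_0) = 0x8C1B
s_2 = Round(s_1, k_1) = 0x1BBD
s_3 = Round(s_2, k_2) = 0xBD8F

0xBD8F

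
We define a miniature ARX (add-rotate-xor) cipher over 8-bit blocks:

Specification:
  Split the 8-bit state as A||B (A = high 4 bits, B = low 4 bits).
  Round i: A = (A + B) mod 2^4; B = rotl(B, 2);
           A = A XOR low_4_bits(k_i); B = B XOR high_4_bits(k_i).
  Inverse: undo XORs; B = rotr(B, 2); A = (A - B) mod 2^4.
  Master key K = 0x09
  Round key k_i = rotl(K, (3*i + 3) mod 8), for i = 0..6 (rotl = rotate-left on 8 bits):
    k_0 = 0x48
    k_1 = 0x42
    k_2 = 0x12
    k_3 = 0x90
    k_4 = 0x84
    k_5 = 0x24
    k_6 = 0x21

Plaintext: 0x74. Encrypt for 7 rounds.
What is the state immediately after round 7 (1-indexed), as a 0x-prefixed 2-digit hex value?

s_0 = plaintext = 0x74
s_1 = Round(s_0, k_0) = 0x35
s_2 = Round(s_1, k_1) = 0xA1
s_3 = Round(s_2, k_2) = 0x95
s_4 = Round(s_3, k_3) = 0xEC
s_5 = Round(s_4, k_4) = 0xEB
s_6 = Round(s_5, k_5) = 0xDC
s_7 = Round(s_6, k_6) = 0x81

0x81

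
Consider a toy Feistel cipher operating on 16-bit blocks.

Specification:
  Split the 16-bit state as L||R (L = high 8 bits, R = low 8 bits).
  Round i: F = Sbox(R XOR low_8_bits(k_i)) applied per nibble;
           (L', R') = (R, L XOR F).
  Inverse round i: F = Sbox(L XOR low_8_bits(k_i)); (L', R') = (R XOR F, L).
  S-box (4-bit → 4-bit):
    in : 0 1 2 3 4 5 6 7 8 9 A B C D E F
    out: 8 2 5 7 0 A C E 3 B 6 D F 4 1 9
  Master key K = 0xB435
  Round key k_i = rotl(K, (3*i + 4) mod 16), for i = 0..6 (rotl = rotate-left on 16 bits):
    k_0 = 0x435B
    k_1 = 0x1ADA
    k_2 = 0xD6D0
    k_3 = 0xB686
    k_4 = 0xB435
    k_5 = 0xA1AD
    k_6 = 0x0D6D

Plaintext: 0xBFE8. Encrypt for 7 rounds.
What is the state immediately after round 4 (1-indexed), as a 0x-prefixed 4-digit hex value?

s_0 = plaintext = 0xBFE8
s_1 = Round(s_0, k_0) = 0xE868
s_2 = Round(s_1, k_1) = 0x683D
s_3 = Round(s_2, k_2) = 0x3D7C
s_4 = Round(s_3, k_3) = 0x7CAB
s_5 = Round(s_4, k_4) = 0xABCD
s_6 = Round(s_5, k_5) = 0xCD63
s_7 = Round(s_6, k_6) = 0x634C

0x7CAB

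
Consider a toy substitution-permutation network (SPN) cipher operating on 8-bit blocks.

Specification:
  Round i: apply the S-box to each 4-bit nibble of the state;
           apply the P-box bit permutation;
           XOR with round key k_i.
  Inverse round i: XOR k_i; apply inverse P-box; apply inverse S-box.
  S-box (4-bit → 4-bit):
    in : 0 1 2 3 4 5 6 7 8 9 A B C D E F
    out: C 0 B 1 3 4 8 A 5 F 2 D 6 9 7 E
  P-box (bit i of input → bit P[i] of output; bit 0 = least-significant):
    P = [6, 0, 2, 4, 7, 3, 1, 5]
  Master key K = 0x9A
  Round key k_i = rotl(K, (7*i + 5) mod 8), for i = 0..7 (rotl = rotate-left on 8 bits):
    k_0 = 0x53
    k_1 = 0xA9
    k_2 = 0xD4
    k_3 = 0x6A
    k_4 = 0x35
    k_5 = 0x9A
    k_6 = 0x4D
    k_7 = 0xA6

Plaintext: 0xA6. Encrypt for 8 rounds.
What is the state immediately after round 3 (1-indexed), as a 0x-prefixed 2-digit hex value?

s_0 = plaintext = 0xA6
s_1 = Round(s_0, k_0) = 0x4B
s_2 = Round(s_1, k_1) = 0x75
s_3 = Round(s_2, k_2) = 0xF8
s_4 = Round(s_3, k_3) = 0x04
s_5 = Round(s_4, k_4) = 0x56
s_6 = Round(s_5, k_5) = 0x88
s_7 = Round(s_6, k_6) = 0x8B
s_8 = Round(s_7, k_7) = 0x70

0xF8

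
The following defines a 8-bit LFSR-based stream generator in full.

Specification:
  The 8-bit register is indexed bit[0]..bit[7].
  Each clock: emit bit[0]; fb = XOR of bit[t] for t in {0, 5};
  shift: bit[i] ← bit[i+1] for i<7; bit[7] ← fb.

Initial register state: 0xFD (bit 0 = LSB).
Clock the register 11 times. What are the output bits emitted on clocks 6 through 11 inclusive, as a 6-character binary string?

111010

reg_0 = 0xFD
clock 1: out=1, reg = 0x7E
clock 2: out=0, reg = 0xBF
clock 3: out=1, reg = 0x5F
clock 4: out=1, reg = 0xAF
clock 5: out=1, reg = 0x57
clock 6: out=1, reg = 0xAB
clock 7: out=1, reg = 0x55
clock 8: out=1, reg = 0xAA
clock 9: out=0, reg = 0xD5
clock 10: out=1, reg = 0xEA
clock 11: out=0, reg = 0xF5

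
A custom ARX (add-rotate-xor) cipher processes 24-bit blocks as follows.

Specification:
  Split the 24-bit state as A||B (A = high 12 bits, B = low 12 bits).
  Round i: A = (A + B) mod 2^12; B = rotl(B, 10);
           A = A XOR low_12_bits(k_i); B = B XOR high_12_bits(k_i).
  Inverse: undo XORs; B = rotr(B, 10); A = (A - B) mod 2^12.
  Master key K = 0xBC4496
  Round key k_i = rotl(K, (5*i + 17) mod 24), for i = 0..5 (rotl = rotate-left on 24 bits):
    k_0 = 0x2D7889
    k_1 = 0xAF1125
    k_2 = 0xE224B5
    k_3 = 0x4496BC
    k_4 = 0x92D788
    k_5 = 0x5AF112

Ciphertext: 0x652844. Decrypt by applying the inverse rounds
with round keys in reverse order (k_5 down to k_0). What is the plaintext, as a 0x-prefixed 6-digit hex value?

s_0 = ciphertext = 0x652844
s_1 = InvRound(s_0, k_5) = 0xF917AF
s_2 = InvRound(s_1, k_4) = 0xE0EA0B
s_3 = InvRound(s_2, k_3) = 0xFA790B
s_4 = InvRound(s_3, k_2) = 0xE6DCA5
s_5 = InvRound(s_4, k_1) = 0x5F7951
s_6 = InvRound(s_5, k_0) = 0xF64E1A

0xF64E1A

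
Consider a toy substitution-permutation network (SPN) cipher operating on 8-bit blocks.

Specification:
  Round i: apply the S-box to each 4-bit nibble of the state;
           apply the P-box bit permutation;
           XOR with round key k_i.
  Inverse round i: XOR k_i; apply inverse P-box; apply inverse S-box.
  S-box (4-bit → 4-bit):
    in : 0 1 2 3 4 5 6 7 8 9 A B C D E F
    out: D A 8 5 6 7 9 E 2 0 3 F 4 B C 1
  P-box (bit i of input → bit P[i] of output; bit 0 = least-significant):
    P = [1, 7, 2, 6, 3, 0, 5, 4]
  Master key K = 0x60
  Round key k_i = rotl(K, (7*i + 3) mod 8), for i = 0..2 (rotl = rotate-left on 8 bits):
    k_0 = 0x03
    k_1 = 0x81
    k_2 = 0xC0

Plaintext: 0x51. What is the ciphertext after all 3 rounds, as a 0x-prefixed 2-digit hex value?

s_0 = plaintext = 0x51
s_1 = Round(s_0, k_0) = 0xEA
s_2 = Round(s_1, k_1) = 0x33
s_3 = Round(s_2, k_2) = 0xEE

0xEE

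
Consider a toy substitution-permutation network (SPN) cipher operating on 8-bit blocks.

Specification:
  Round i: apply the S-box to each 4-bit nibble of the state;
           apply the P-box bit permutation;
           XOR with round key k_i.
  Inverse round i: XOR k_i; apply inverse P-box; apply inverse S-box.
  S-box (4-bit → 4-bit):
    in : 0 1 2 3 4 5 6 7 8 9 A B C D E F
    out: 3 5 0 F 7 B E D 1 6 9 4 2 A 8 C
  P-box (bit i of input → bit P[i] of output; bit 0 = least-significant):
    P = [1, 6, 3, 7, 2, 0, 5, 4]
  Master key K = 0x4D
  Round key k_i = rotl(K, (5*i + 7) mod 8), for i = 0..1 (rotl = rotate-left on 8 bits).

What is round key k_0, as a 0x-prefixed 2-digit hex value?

0xA6

K = 0x4D
k_0 = rotl(K, (5*0+7) mod 8) = rotl(K, 7) = 0xA6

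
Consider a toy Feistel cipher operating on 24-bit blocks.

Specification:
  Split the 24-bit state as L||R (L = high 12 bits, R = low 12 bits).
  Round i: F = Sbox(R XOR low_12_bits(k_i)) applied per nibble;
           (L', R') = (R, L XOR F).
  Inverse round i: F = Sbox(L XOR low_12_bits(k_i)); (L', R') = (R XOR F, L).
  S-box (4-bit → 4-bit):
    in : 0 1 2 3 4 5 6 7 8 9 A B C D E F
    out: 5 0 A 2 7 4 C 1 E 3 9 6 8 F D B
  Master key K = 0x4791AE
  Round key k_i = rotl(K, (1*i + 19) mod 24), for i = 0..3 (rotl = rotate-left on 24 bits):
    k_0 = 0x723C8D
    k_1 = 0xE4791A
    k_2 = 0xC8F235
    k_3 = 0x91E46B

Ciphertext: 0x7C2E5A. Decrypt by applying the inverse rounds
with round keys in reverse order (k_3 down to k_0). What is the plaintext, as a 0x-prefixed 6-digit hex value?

0x09AE0C

s_0 = ciphertext = 0x7C2E5A
s_1 = InvRound(s_0, k_3) = 0xCC97C2
s_2 = InvRound(s_1, k_2) = 0xA7ACC9
s_3 = InvRound(s_2, k_1) = 0xE0CA7A
s_4 = InvRound(s_3, k_0) = 0x09AE0C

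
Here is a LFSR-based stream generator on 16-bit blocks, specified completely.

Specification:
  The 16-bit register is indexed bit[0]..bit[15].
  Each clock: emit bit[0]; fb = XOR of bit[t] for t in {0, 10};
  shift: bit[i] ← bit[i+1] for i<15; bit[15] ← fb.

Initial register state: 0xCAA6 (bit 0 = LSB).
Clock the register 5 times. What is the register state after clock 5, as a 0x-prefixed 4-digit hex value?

reg_0 = 0xCAA6
clock 1: out=0, reg = 0x6553
clock 2: out=1, reg = 0x32A9
clock 3: out=1, reg = 0x9954
clock 4: out=0, reg = 0x4CAA
clock 5: out=0, reg = 0xA655

0xA655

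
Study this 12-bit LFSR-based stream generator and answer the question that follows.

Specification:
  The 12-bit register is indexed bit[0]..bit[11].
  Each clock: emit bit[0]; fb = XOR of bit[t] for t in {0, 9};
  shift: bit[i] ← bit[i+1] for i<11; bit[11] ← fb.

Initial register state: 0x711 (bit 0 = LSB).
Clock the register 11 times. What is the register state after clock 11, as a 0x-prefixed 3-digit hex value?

0xE04

reg_0 = 0x711
clock 1: out=1, reg = 0x388
clock 2: out=0, reg = 0x9C4
clock 3: out=0, reg = 0x4E2
clock 4: out=0, reg = 0x271
clock 5: out=1, reg = 0x138
clock 6: out=0, reg = 0x09C
clock 7: out=0, reg = 0x04E
clock 8: out=0, reg = 0x027
clock 9: out=1, reg = 0x813
clock 10: out=1, reg = 0xC09
clock 11: out=1, reg = 0xE04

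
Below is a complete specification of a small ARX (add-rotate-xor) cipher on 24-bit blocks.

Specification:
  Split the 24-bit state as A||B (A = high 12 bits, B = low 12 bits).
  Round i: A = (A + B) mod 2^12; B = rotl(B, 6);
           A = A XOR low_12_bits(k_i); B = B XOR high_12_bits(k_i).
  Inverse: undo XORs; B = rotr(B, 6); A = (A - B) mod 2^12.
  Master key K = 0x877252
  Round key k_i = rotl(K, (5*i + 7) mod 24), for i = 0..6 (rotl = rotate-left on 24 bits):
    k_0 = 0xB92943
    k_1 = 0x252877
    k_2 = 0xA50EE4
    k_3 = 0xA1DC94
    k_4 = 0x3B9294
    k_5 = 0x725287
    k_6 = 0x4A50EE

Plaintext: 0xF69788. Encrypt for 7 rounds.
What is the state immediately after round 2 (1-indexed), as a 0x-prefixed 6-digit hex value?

0x149174

s_0 = plaintext = 0xF69788
s_1 = Round(s_0, k_0) = 0xFB298C
s_2 = Round(s_1, k_1) = 0x149174
s_3 = Round(s_2, k_2) = 0xC59755
s_4 = Round(s_3, k_3) = 0xF3AF40
s_5 = Round(s_4, k_4) = 0xCEE384
s_6 = Round(s_5, k_5) = 0x2F562B
s_7 = Round(s_6, k_6) = 0x9CEE7D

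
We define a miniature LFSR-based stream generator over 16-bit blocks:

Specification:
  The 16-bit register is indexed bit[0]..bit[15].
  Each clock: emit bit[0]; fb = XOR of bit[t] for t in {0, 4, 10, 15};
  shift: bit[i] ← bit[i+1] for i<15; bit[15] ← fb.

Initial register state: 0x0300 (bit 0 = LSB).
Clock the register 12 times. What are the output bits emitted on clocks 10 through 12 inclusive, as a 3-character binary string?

reg_0 = 0x0300
clock 1: out=0, reg = 0x0180
clock 2: out=0, reg = 0x00C0
clock 3: out=0, reg = 0x0060
clock 4: out=0, reg = 0x0030
clock 5: out=0, reg = 0x8018
clock 6: out=0, reg = 0x400C
clock 7: out=0, reg = 0x2006
clock 8: out=0, reg = 0x1003
clock 9: out=1, reg = 0x8801
clock 10: out=1, reg = 0x4400
clock 11: out=0, reg = 0xA200
clock 12: out=0, reg = 0xD100

100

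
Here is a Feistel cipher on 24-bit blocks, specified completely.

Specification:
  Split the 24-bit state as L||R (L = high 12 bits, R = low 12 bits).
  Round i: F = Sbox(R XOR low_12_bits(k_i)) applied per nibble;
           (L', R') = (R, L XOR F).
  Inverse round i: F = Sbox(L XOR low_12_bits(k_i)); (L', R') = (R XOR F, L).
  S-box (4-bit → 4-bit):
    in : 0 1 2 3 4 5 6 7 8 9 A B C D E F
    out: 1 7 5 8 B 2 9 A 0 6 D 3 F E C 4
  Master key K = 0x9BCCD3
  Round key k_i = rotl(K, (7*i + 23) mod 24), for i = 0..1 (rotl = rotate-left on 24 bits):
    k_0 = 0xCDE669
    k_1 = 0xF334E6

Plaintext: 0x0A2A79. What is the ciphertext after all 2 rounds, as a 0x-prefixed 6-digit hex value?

s_0 = plaintext = 0x0A2A79
s_1 = Round(s_0, k_0) = 0xA79FD3
s_2 = Round(s_1, k_1) = 0xFD39FB

0xFD39FB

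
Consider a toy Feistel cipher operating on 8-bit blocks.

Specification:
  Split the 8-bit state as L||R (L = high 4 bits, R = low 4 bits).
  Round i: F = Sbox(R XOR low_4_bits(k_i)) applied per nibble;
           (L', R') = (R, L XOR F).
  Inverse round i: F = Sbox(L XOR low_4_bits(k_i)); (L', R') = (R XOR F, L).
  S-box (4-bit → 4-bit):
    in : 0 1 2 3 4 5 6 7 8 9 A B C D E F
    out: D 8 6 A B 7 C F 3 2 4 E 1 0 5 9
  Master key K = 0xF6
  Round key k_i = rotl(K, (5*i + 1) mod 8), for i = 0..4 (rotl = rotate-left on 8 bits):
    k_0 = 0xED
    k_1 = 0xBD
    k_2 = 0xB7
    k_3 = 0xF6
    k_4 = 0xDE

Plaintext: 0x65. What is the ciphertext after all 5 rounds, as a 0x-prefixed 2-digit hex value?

0x81

s_0 = plaintext = 0x65
s_1 = Round(s_0, k_0) = 0x55
s_2 = Round(s_1, k_1) = 0x56
s_3 = Round(s_2, k_2) = 0x6D
s_4 = Round(s_3, k_3) = 0xD8
s_5 = Round(s_4, k_4) = 0x81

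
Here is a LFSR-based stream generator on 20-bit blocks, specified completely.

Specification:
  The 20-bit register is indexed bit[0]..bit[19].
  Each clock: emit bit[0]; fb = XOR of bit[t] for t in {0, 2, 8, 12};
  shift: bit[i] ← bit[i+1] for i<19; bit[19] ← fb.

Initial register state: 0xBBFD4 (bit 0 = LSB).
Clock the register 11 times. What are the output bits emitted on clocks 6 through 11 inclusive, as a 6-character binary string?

011111

reg_0 = 0xBBFD4
clock 1: out=0, reg = 0xDDFEA
clock 2: out=0, reg = 0x6EFF5
clock 3: out=1, reg = 0xB77FA
clock 4: out=0, reg = 0x5BBFD
clock 5: out=1, reg = 0x2DDFE
clock 6: out=0, reg = 0x96EFF
clock 7: out=1, reg = 0x4B77F
clock 8: out=1, reg = 0x25BBF
clock 9: out=1, reg = 0x12DDF
clock 10: out=1, reg = 0x896EF
clock 11: out=1, reg = 0xC4B77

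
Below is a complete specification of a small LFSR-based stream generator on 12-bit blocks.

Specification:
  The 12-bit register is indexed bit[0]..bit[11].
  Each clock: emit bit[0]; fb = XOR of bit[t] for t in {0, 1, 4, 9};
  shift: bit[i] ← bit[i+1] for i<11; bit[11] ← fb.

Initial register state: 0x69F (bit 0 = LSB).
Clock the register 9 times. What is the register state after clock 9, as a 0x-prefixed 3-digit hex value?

reg_0 = 0x69F
clock 1: out=1, reg = 0x34F
clock 2: out=1, reg = 0x9A7
clock 3: out=1, reg = 0x4D3
clock 4: out=1, reg = 0xA69
clock 5: out=1, reg = 0x534
clock 6: out=0, reg = 0xA9A
clock 7: out=0, reg = 0xD4D
clock 8: out=1, reg = 0xEA6
clock 9: out=0, reg = 0x753

0x753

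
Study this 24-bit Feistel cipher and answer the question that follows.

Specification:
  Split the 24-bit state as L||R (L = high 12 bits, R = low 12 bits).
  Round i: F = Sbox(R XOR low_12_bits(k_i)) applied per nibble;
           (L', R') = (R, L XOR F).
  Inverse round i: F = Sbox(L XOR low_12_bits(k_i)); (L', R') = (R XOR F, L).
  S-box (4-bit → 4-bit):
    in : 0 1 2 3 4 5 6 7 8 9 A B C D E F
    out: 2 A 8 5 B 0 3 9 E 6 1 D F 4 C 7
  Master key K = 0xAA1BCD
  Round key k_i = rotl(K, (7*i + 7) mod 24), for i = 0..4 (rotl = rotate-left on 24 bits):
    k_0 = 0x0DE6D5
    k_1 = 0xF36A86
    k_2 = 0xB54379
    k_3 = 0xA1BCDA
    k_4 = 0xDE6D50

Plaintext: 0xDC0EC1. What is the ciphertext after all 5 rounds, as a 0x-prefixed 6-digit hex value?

0x089AB2

s_0 = plaintext = 0xDC0EC1
s_1 = Round(s_0, k_0) = 0xEC136B
s_2 = Round(s_1, k_1) = 0x36B805
s_3 = Round(s_2, k_2) = 0x805EF4
s_4 = Round(s_3, k_3) = 0xEF4089
s_5 = Round(s_4, k_4) = 0x089AB2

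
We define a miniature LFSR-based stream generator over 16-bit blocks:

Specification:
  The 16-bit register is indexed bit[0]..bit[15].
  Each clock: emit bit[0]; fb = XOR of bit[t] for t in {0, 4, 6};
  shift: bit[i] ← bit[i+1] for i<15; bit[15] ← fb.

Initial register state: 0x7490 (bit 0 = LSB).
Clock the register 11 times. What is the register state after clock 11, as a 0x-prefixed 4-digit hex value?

reg_0 = 0x7490
clock 1: out=0, reg = 0xBA48
clock 2: out=0, reg = 0xDD24
clock 3: out=0, reg = 0x6E92
clock 4: out=0, reg = 0xB749
clock 5: out=1, reg = 0x5BA4
clock 6: out=0, reg = 0x2DD2
clock 7: out=0, reg = 0x16E9
clock 8: out=1, reg = 0x0B74
clock 9: out=0, reg = 0x05BA
clock 10: out=0, reg = 0x82DD
clock 11: out=1, reg = 0xC16E

0xC16E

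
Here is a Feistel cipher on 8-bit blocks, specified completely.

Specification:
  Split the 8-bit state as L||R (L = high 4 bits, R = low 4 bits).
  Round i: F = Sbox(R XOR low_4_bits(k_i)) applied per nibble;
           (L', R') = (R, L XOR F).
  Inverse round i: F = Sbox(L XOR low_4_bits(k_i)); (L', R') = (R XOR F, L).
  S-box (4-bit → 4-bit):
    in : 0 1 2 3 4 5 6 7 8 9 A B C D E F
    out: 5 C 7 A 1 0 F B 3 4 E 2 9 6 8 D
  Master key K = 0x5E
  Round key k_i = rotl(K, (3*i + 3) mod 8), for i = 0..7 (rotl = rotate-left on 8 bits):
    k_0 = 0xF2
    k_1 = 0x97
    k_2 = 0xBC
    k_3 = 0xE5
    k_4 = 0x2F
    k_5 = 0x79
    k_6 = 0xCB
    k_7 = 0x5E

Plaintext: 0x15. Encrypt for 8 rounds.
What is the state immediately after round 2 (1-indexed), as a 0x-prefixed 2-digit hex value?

0xA3

s_0 = plaintext = 0x15
s_1 = Round(s_0, k_0) = 0x5A
s_2 = Round(s_1, k_1) = 0xA3
s_3 = Round(s_2, k_2) = 0x37
s_4 = Round(s_3, k_3) = 0x74
s_5 = Round(s_4, k_4) = 0x45
s_6 = Round(s_5, k_5) = 0x5D
s_7 = Round(s_6, k_6) = 0xDA
s_8 = Round(s_7, k_7) = 0xAC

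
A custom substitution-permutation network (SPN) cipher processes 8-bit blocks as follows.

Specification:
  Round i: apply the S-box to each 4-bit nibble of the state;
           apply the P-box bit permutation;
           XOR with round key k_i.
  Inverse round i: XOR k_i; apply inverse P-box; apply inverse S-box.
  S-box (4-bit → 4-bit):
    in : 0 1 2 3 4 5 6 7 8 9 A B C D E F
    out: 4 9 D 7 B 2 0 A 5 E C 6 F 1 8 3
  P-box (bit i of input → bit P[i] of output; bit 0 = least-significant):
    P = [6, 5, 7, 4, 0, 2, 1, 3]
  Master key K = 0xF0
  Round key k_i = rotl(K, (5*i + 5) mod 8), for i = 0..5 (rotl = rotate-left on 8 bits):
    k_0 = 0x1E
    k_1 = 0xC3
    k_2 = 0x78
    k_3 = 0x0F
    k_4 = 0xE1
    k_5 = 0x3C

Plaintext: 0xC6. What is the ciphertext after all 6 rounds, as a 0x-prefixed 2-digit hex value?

s_0 = plaintext = 0xC6
s_1 = Round(s_0, k_0) = 0x11
s_2 = Round(s_1, k_1) = 0x9A
s_3 = Round(s_2, k_2) = 0xE6
s_4 = Round(s_3, k_3) = 0x07
s_5 = Round(s_4, k_4) = 0xD3
s_6 = Round(s_5, k_5) = 0xDD

0xDD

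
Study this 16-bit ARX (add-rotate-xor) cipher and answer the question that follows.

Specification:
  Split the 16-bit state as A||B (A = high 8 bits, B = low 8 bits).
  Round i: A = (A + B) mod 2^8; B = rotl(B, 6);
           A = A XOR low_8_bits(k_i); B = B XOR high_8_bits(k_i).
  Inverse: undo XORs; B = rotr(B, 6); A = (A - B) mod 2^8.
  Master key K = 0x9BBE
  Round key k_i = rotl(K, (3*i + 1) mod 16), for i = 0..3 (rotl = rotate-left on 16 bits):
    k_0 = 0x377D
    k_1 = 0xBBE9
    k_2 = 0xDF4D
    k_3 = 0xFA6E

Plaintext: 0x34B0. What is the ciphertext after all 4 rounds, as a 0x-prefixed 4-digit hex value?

s_0 = plaintext = 0x34B0
s_1 = Round(s_0, k_0) = 0x991B
s_2 = Round(s_1, k_1) = 0x5D7D
s_3 = Round(s_2, k_2) = 0x9780
s_4 = Round(s_3, k_3) = 0x79DA

0x79DA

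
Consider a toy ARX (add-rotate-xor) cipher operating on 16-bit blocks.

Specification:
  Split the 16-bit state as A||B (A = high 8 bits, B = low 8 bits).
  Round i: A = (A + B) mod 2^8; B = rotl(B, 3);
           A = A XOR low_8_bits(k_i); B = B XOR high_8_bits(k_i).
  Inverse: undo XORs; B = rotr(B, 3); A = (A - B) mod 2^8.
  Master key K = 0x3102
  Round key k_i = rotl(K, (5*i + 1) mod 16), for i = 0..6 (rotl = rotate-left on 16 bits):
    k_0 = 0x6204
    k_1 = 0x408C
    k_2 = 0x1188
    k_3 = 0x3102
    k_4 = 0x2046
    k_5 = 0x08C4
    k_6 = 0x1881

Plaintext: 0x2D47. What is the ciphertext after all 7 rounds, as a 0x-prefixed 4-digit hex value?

0x9E62

s_0 = plaintext = 0x2D47
s_1 = Round(s_0, k_0) = 0x7058
s_2 = Round(s_1, k_1) = 0x4482
s_3 = Round(s_2, k_2) = 0x4E05
s_4 = Round(s_3, k_3) = 0x5119
s_5 = Round(s_4, k_4) = 0x2CE8
s_6 = Round(s_5, k_5) = 0xD04F
s_7 = Round(s_6, k_6) = 0x9E62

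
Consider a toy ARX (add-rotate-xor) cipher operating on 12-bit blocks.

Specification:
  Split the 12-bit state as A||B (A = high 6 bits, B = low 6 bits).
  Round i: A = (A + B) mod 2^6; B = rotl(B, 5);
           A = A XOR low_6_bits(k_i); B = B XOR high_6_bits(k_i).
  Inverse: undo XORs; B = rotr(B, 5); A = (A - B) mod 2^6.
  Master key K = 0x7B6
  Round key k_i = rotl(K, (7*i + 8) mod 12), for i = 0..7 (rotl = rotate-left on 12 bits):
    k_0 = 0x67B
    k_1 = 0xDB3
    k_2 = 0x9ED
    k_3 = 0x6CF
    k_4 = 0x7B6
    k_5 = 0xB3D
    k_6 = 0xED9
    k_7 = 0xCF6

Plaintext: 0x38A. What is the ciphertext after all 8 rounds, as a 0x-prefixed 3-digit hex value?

0xFAC

s_0 = plaintext = 0x38A
s_1 = Round(s_0, k_0) = 0x8DC
s_2 = Round(s_1, k_1) = 0x338
s_3 = Round(s_2, k_2) = 0xA7B
s_4 = Round(s_3, k_3) = 0xAE6
s_5 = Round(s_4, k_4) = 0x9CD
s_6 = Round(s_5, k_5) = 0x24A
s_7 = Round(s_6, k_6) = 0x2BE
s_8 = Round(s_7, k_7) = 0xFAC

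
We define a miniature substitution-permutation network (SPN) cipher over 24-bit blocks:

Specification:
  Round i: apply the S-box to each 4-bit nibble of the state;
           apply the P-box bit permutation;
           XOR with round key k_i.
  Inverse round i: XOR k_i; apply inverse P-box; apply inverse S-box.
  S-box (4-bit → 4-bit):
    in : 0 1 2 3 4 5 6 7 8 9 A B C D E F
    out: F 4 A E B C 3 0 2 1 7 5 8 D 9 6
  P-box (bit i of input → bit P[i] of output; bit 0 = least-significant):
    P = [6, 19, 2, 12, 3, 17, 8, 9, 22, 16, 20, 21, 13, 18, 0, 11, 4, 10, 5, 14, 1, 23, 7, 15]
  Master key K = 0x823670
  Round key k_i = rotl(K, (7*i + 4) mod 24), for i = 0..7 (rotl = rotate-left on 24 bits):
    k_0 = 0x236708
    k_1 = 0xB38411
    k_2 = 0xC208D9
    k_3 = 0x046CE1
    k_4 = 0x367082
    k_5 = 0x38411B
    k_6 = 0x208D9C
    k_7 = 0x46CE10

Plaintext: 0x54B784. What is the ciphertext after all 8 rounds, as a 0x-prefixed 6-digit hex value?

s_0 = plaintext = 0x54B784
s_1 = Round(s_0, k_0) = 0x2993D9
s_2 = Round(s_1, k_1) = 0x022749
s_3 = Round(s_2, k_2) = 0x44C613
s_4 = Round(s_3, k_3) = 0xCDB1F7
s_5 = Round(s_4, k_4) = 0x2491B3
s_6 = Round(s_5, k_5) = 0xA0B407
s_7 = Round(s_6, k_6) = 0xC3EA27
s_8 = Round(s_7, k_7) = 0x152030

0x152030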